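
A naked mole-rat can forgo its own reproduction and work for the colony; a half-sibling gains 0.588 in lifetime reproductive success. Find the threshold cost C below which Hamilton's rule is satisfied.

r to a half-sibling = 0.25 (half-sibs share one parent — one path of length 2: r = (1/2)^2 = 1/4).
Hamilton's rule: n·r·B > C, so the trait is favored while C < n·r·B = 1·0.25·0.588 = 0.147.

0.147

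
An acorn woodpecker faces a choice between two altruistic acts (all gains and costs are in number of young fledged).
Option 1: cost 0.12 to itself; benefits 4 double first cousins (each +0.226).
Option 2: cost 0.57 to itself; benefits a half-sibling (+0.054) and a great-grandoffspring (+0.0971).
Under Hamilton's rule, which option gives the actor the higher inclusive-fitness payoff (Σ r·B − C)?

Option 1

Option 1: r to a double first cousin = 0.25.
Option 1: Σ r·B − C = (4·0.25·0.226) − 0.12 = 0.106.
Option 2: r to a half-sibling = 0.25.
Option 2: r to a great-grandoffspring = 0.125.
Option 2: Σ r·B − C = (1·0.25·0.054 + 1·0.125·0.0971) − 0.57 = -0.5443625.
Option 1 has the higher net inclusive-fitness payoff.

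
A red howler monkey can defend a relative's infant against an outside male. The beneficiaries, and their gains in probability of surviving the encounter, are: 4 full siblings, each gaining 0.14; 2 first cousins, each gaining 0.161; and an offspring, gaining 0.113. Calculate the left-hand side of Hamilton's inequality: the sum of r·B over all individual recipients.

0.37675

r to a full sibling = 1/2 (full sibs share both parents — two paths of length 2: r = 2·(1/2)^2 = 1/2).
r to a first cousin = 1/8 (first cousins share one grandparent pair — two paths of length 4: r = 2·(1/2)^4 = 1/8).
r to an offspring = 1/2 (one parent–offspring link: r = (1/2)^1 = 1/2).
Summing one r·B term per recipient: 4·0.5·0.14 + 2·0.125·0.161 + 1·0.5·0.113 = 0.37675.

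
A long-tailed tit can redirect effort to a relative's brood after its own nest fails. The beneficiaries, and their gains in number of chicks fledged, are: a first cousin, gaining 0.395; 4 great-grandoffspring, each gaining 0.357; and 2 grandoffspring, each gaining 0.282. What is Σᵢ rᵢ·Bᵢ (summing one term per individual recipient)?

0.368875

r to a first cousin = 0.125 (first cousins share one grandparent pair — two paths of length 4: r = 2·(1/2)^4 = 1/8).
r to a great-grandoffspring = 0.125 (three parent–offspring links: r = (1/2)^3 = 1/8).
r to a grandoffspring = 1/4 (two parent–offspring links: r = (1/2)^2 = 1/4).
Summing one r·B term per recipient: 1·0.125·0.395 + 4·0.125·0.357 + 2·0.25·0.282 = 0.368875.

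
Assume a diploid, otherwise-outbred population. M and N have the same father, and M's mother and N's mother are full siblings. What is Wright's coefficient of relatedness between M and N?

Independent pedigree routes through distinct common ancestors add.
M and N are related in two ways: half-sibs through their shared father (r = 1/4) and first cousins through their mothers (r = 1/8).
r = 1/4 + 1/8 = 0.375.

0.375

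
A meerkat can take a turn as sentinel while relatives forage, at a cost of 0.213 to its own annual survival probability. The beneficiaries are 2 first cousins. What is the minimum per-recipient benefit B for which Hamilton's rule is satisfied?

0.852

r to a first cousin = 1/8 (first cousins share one grandparent pair — two paths of length 4: r = 2·(1/2)^4 = 1/8).
Hamilton's rule with n recipients of equal r: n·r·B > C, so B > C/(n·r) = 0.213/(2·0.125) = 0.852.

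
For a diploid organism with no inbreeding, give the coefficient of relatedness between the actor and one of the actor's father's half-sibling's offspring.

0.0625

Each parent–offspring link contributes a factor of 1/2, and independent paths through distinct common ancestors add.
Half first cousins share one grandparent — one path of length 4: r = (1/2)^4 = 1/16.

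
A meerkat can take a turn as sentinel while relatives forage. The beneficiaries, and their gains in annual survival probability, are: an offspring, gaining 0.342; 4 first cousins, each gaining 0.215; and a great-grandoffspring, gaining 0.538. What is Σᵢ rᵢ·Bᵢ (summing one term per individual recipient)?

r to an offspring = 1/2 (one parent–offspring link: r = (1/2)^1 = 1/2).
r to a first cousin = 1/8 (first cousins share one grandparent pair — two paths of length 4: r = 2·(1/2)^4 = 1/8).
r to a great-grandoffspring = 1/8 (three parent–offspring links: r = (1/2)^3 = 1/8).
Summing one r·B term per recipient: 1·0.5·0.342 + 4·0.125·0.215 + 1·0.125·0.538 = 0.34575.

0.34575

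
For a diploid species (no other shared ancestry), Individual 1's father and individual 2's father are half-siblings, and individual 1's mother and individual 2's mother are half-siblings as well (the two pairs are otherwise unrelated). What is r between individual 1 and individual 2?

With two independent routes of shared ancestry, r is the sum of the two contributions.
Individual 1 and individual 2 are related in two ways: half first cousins through their fathers (r = 1/16) and half first cousins through their mothers (r = 1/16).
r = 1/16 + 1/16 = 0.125.

0.125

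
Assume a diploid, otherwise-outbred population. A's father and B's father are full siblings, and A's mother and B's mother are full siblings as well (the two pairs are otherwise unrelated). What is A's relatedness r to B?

0.25

Relatedness sums over independent paths through distinct common ancestors.
A and B are related in two ways: first cousins through their fathers (r = 1/8) and first cousins through their mothers (r = 1/8) — i.e. double first cousins.
r = 1/8 + 1/8 = 1/4 = 0.25.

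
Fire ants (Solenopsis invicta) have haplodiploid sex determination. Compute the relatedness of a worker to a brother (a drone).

Her haploid brother carries none of their father's genes and a random half of their mother's genome; that half matches the maternal half of her own genome with probability 1/2: r = 1/2 · 1/2 = 1/4.

0.25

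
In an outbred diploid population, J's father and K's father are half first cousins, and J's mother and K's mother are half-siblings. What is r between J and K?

With two independent routes of shared ancestry, r is the sum of the two contributions.
J and K are related in two ways: half second cousins through their fathers (r = 1/64) and half first cousins through their mothers (r = 1/16).
r = 1/64 + 1/16 = 5/64 = 0.078125.

0.078125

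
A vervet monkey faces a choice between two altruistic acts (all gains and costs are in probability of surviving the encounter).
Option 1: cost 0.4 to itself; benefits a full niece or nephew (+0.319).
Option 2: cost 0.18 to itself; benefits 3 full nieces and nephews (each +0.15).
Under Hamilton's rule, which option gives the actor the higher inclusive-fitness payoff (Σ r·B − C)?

Option 1: r to a full niece or nephew = 0.25.
Option 1: Σ r·B − C = (1·0.25·0.319) − 0.4 = -0.32025.
Option 2: r to a full niece or nephew = 0.25.
Option 2: Σ r·B − C = (3·0.25·0.15) − 0.18 = -0.0675.
Option 2 has the higher net inclusive-fitness payoff.

Option 2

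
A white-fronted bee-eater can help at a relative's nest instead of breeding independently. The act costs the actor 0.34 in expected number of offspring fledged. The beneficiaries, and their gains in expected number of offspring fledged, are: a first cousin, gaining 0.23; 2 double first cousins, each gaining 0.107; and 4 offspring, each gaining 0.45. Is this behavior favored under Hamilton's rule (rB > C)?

Hamilton's rule: the trait is favored when the sum of r·B over every recipient exceeds the actor's cost C.
r to a first cousin = 1/8 (first cousins share one grandparent pair — two paths of length 4: r = 2·(1/2)^4 = 1/8).
r to a double first cousin = 1/4 (double first cousins share both grandparent pairs — four paths of length 4: r = 4·(1/2)^4 = 1/4).
r to an offspring = 1/2 (one parent–offspring link: r = (1/2)^1 = 1/2).
Summing one r·B term per recipient: 1·0.125·0.23 + 2·0.25·0.107 + 4·0.5·0.45 = 0.98225.
0.98225 > 0.34: the indirect benefit exceeds the cost.

Yes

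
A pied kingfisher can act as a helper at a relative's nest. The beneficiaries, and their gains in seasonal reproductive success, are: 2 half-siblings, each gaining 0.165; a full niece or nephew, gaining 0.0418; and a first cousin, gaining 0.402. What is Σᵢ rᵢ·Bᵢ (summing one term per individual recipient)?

0.1432

r to a half-sibling = 1/4 (half-sibs share one parent — one path of length 2: r = (1/2)^2 = 1/4).
r to a full niece or nephew = 1/4 (full aunt/uncle↔niece/nephew: two paths of length 3 through the shared grandparent pair: r = 2·(1/2)^3 = 1/4).
r to a first cousin = 0.125 (first cousins share one grandparent pair — two paths of length 4: r = 2·(1/2)^4 = 1/8).
Summing one r·B term per recipient: 2·0.25·0.165 + 1·0.25·0.0418 + 1·0.125·0.402 = 0.1432.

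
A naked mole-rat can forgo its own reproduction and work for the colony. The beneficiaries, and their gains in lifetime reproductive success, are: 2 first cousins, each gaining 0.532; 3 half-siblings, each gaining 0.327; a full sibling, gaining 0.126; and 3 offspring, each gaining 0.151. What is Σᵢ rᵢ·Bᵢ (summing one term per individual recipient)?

0.66775

r to a first cousin = 0.125 (first cousins share one grandparent pair — two paths of length 4: r = 2·(1/2)^4 = 1/8).
r to a half-sibling = 0.25 (half-sibs share one parent — one path of length 2: r = (1/2)^2 = 1/4).
r to a full sibling = 0.5 (full sibs share both parents — two paths of length 2: r = 2·(1/2)^2 = 1/2).
r to an offspring = 1/2 (one parent–offspring link: r = (1/2)^1 = 1/2).
Summing one r·B term per recipient: 2·0.125·0.532 + 3·0.25·0.327 + 1·0.5·0.126 + 3·0.5·0.151 = 0.66775.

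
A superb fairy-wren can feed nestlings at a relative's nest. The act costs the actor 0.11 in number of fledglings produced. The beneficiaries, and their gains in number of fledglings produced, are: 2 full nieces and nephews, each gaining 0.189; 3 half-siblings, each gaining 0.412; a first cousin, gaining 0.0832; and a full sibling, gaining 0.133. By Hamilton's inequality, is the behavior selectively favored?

Yes

Hamilton's rule: the trait is favored when the sum of r·B over every recipient exceeds the actor's cost C.
r to a full niece or nephew = 1/4 (full aunt/uncle↔niece/nephew: two paths of length 3 through the shared grandparent pair: r = 2·(1/2)^3 = 1/4).
r to a half-sibling = 0.25 (half-sibs share one parent — one path of length 2: r = (1/2)^2 = 1/4).
r to a first cousin = 0.125 (first cousins share one grandparent pair — two paths of length 4: r = 2·(1/2)^4 = 1/8).
r to a full sibling = 0.5 (full sibs share both parents — two paths of length 2: r = 2·(1/2)^2 = 1/2).
Summing one r·B term per recipient: 2·0.25·0.189 + 3·0.25·0.412 + 1·0.125·0.0832 + 1·0.5·0.133 = 0.4804.
0.4804 > 0.11: the indirect benefit exceeds the cost.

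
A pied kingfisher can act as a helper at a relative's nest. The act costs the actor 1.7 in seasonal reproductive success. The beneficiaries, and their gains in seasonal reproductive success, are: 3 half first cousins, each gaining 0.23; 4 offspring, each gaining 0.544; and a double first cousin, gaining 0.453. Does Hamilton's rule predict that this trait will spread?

Hamilton's rule: the trait is favored when the sum of r·B over every recipient exceeds the actor's cost C.
r to a half first cousin = 1/16 (half first cousins share one grandparent — one path of length 4: r = (1/2)^4 = 1/16).
r to an offspring = 1/2 (one parent–offspring link: r = (1/2)^1 = 1/2).
r to a double first cousin = 1/4 (double first cousins share both grandparent pairs — four paths of length 4: r = 4·(1/2)^4 = 1/4).
Summing one r·B term per recipient: 3·0.0625·0.23 + 4·0.5·0.544 + 1·0.25·0.453 = 1.244375.
1.244375 < 1.7: the indirect benefit is less than the cost.

No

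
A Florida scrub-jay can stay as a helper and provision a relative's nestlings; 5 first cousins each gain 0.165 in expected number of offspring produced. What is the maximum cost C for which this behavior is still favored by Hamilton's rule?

0.103125

r to a first cousin = 1/8 (first cousins share one grandparent pair — two paths of length 4: r = 2·(1/2)^4 = 1/8).
Hamilton's rule: n·r·B > C, so the trait is favored while C < n·r·B = 5·0.125·0.165 = 0.103125.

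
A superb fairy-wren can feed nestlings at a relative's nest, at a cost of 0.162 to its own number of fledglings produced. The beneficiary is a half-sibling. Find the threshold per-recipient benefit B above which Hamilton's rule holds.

r to a half-sibling = 1/4 (half-sibs share one parent — one path of length 2: r = (1/2)^2 = 1/4).
Hamilton's rule with n recipients of equal r: n·r·B > C, so B > C/(n·r) = 0.162/(1·0.25) = 0.648.

0.648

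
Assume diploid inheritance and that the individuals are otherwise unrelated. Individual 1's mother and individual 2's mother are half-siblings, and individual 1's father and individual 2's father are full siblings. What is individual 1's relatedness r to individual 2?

Wright's path rule: contributions from independent ancestry routes add.
Individual 1 and individual 2 are related in two ways: half first cousins through their mothers (r = 1/16) and first cousins through their fathers (r = 1/8).
r = 1/16 + 1/8 = 0.1875.

0.1875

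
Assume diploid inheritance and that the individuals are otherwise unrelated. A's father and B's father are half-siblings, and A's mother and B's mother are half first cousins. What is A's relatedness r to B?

0.078125

With two independent routes of shared ancestry, r is the sum of the two contributions.
A and B are related in two ways: half first cousins through their fathers (r = 1/16) and half second cousins through their mothers (r = 1/64).
r = 1/16 + 1/64 = 0.078125.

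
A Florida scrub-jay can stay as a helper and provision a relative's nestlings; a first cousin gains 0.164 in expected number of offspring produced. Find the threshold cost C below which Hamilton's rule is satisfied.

0.0205

r to a first cousin = 0.125 (first cousins share one grandparent pair — two paths of length 4: r = 2·(1/2)^4 = 1/8).
Hamilton's rule: n·r·B > C, so the trait is favored while C < n·r·B = 1·0.125·0.164 = 0.0205.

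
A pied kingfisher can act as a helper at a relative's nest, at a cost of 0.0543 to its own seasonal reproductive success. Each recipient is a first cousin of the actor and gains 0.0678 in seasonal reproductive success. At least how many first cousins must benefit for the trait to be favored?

r to a first cousin = 1/8 (first cousins share one grandparent pair — two paths of length 4: r = 2·(1/2)^4 = 1/8).
Hamilton's rule: n·r·B > C  ⇒  n > C/(r·B) = 0.0543/(0.125·0.0678) = 6.407.
The smallest integer exceeding 6.407 is 7.

7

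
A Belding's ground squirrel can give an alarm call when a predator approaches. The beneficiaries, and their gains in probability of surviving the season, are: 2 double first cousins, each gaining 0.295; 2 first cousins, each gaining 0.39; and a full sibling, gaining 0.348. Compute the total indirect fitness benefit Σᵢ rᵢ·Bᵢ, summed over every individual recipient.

0.419

r to a double first cousin = 0.25 (double first cousins share both grandparent pairs — four paths of length 4: r = 4·(1/2)^4 = 1/4).
r to a first cousin = 0.125 (first cousins share one grandparent pair — two paths of length 4: r = 2·(1/2)^4 = 1/8).
r to a full sibling = 1/2 (full sibs share both parents — two paths of length 2: r = 2·(1/2)^2 = 1/2).
Summing one r·B term per recipient: 2·0.25·0.295 + 2·0.125·0.39 + 1·0.5·0.348 = 0.419.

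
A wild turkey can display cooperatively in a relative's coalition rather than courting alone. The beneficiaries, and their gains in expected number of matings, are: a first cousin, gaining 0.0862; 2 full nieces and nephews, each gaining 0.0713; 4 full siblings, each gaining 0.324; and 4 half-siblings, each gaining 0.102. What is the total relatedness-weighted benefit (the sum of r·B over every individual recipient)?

0.796425

r to a first cousin = 1/8 (first cousins share one grandparent pair — two paths of length 4: r = 2·(1/2)^4 = 1/8).
r to a full niece or nephew = 1/4 (full aunt/uncle↔niece/nephew: two paths of length 3 through the shared grandparent pair: r = 2·(1/2)^3 = 1/4).
r to a full sibling = 1/2 (full sibs share both parents — two paths of length 2: r = 2·(1/2)^2 = 1/2).
r to a half-sibling = 0.25 (half-sibs share one parent — one path of length 2: r = (1/2)^2 = 1/4).
Summing one r·B term per recipient: 1·0.125·0.0862 + 2·0.25·0.0713 + 4·0.5·0.324 + 4·0.25·0.102 = 0.796425.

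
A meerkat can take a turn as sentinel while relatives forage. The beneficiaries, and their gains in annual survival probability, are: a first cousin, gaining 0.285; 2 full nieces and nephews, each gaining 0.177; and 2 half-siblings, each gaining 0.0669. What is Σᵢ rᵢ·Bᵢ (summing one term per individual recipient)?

0.157575

r to a first cousin = 0.125 (first cousins share one grandparent pair — two paths of length 4: r = 2·(1/2)^4 = 1/8).
r to a full niece or nephew = 0.25 (full aunt/uncle↔niece/nephew: two paths of length 3 through the shared grandparent pair: r = 2·(1/2)^3 = 1/4).
r to a half-sibling = 1/4 (half-sibs share one parent — one path of length 2: r = (1/2)^2 = 1/4).
Summing one r·B term per recipient: 1·0.125·0.285 + 2·0.25·0.177 + 2·0.25·0.0669 = 0.157575.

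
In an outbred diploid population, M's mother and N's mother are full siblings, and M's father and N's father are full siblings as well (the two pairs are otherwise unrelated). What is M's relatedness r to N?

0.25

Independent pedigree routes through distinct common ancestors add.
M and N are related in two ways: first cousins through their mothers (r = 1/8) and first cousins through their fathers (r = 1/8) — i.e. double first cousins.
r = 1/8 + 1/8 = 1/4 = 0.25.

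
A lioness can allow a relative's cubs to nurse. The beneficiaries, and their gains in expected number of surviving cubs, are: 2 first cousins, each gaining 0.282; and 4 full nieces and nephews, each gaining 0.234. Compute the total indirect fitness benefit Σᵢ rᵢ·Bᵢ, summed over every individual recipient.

0.3045

r to a first cousin = 0.125 (first cousins share one grandparent pair — two paths of length 4: r = 2·(1/2)^4 = 1/8).
r to a full niece or nephew = 0.25 (full aunt/uncle↔niece/nephew: two paths of length 3 through the shared grandparent pair: r = 2·(1/2)^3 = 1/4).
Summing one r·B term per recipient: 2·0.125·0.282 + 4·0.25·0.234 = 0.3045.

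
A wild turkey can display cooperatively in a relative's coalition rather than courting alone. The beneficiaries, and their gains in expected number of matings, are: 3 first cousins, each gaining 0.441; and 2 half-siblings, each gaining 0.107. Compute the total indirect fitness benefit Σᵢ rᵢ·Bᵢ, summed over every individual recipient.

0.218875

r to a first cousin = 0.125 (first cousins share one grandparent pair — two paths of length 4: r = 2·(1/2)^4 = 1/8).
r to a half-sibling = 1/4 (half-sibs share one parent — one path of length 2: r = (1/2)^2 = 1/4).
Summing one r·B term per recipient: 3·0.125·0.441 + 2·0.25·0.107 = 0.218875.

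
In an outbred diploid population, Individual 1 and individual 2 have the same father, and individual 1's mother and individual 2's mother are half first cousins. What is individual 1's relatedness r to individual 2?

0.265625

Wright's path rule: contributions from independent ancestry routes add.
Individual 1 and individual 2 are related in two ways: half-sibs through their shared father (r = 1/4) and half second cousins through their mothers (r = 1/64).
r = 1/4 + 1/64 = 17/64 = 0.265625.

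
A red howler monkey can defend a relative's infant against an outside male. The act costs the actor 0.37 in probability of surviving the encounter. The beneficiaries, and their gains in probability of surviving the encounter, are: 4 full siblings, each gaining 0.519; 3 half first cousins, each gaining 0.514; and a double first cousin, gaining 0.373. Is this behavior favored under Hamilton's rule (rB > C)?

Yes

Hamilton's rule: the trait is favored when the sum of r·B over every recipient exceeds the actor's cost C.
r to a full sibling = 1/2 (full sibs share both parents — two paths of length 2: r = 2·(1/2)^2 = 1/2).
r to a half first cousin = 1/16 (half first cousins share one grandparent — one path of length 4: r = (1/2)^4 = 1/16).
r to a double first cousin = 0.25 (double first cousins share both grandparent pairs — four paths of length 4: r = 4·(1/2)^4 = 1/4).
Summing one r·B term per recipient: 4·0.5·0.519 + 3·0.0625·0.514 + 1·0.25·0.373 = 1.227625.
1.227625 > 0.37: the indirect benefit exceeds the cost.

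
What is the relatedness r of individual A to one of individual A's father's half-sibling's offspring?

0.0625

Each parent–offspring link contributes a factor of 1/2, and independent paths through distinct common ancestors add.
Half first cousins share one grandparent — one path of length 4: r = (1/2)^4 = 1/16.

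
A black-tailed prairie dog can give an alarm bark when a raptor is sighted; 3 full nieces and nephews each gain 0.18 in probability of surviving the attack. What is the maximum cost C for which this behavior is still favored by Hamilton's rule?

r to a full niece or nephew = 1/4 (full aunt/uncle↔niece/nephew: two paths of length 3 through the shared grandparent pair: r = 2·(1/2)^3 = 1/4).
Hamilton's rule: n·r·B > C, so the trait is favored while C < n·r·B = 3·0.25·0.18 = 0.135.

0.135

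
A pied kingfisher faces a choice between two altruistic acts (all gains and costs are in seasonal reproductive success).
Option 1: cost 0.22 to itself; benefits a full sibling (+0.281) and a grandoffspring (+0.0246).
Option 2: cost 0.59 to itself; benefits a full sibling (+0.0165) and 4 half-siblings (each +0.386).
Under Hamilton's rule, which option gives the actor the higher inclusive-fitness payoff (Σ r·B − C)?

Option 1: r to a full sibling = 0.5.
Option 1: r to a grandoffspring = 0.25.
Option 1: Σ r·B − C = (1·0.5·0.281 + 1·0.25·0.0246) − 0.22 = -0.07335.
Option 2: r to a full sibling = 0.5.
Option 2: r to a half-sibling = 0.25.
Option 2: Σ r·B − C = (1·0.5·0.0165 + 4·0.25·0.386) − 0.59 = -0.19575.
Option 1 has the higher net inclusive-fitness payoff.

Option 1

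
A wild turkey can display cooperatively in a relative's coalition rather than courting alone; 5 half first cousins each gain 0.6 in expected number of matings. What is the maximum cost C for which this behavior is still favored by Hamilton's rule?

0.1875

r to a half first cousin = 1/16 (half first cousins share one grandparent — one path of length 4: r = (1/2)^4 = 1/16).
Hamilton's rule: n·r·B > C, so the trait is favored while C < n·r·B = 5·0.0625·0.6 = 0.1875.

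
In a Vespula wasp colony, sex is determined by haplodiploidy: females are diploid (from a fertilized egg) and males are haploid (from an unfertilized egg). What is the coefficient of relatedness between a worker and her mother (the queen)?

0.5

One meiotic link between diploid queen and diploid daughter: r = 1/2.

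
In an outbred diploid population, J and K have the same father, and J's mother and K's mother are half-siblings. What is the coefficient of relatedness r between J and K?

Independent pedigree routes through distinct common ancestors add.
J and K are related in two ways: half-sibs through their shared father (r = 1/4) and half first cousins through their mothers (r = 1/16).
r = 1/4 + 1/16 = 0.3125.

0.3125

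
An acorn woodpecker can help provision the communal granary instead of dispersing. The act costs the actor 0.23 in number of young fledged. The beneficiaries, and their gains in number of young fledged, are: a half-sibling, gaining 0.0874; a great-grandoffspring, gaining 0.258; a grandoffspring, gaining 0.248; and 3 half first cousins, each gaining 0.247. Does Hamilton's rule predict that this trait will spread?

Hamilton's rule: the trait is favored when the sum of r·B over every recipient exceeds the actor's cost C.
r to a half-sibling = 0.25 (half-sibs share one parent — one path of length 2: r = (1/2)^2 = 1/4).
r to a great-grandoffspring = 0.125 (three parent–offspring links: r = (1/2)^3 = 1/8).
r to a grandoffspring = 1/4 (two parent–offspring links: r = (1/2)^2 = 1/4).
r to a half first cousin = 0.0625 (half first cousins share one grandparent — one path of length 4: r = (1/2)^4 = 1/16).
Summing one r·B term per recipient: 1·0.25·0.0874 + 1·0.125·0.258 + 1·0.25·0.248 + 3·0.0625·0.247 = 0.1624125.
0.1624125 < 0.23: the indirect benefit is less than the cost.

No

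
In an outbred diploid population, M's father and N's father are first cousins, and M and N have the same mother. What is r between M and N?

0.28125

Relatedness sums over independent paths through distinct common ancestors.
M and N are related in two ways: second cousins through their fathers (r = 1/32) and half-sibs through their shared mother (r = 1/4).
r = 1/32 + 1/4 = 0.28125.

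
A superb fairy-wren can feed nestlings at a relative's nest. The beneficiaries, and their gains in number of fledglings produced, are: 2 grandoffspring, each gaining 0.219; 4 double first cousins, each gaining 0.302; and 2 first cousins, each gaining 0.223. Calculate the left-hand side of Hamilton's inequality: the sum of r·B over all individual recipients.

r to a grandoffspring = 0.25 (two parent–offspring links: r = (1/2)^2 = 1/4).
r to a double first cousin = 0.25 (double first cousins share both grandparent pairs — four paths of length 4: r = 4·(1/2)^4 = 1/4).
r to a first cousin = 0.125 (first cousins share one grandparent pair — two paths of length 4: r = 2·(1/2)^4 = 1/8).
Summing one r·B term per recipient: 2·0.25·0.219 + 4·0.25·0.302 + 2·0.125·0.223 = 0.46725.

0.46725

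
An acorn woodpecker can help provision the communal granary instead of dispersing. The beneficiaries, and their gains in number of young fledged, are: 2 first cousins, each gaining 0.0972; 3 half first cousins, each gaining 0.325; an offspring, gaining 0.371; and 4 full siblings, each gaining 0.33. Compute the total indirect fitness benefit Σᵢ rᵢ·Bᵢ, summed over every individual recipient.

0.9307375

r to a first cousin = 1/8 (first cousins share one grandparent pair — two paths of length 4: r = 2·(1/2)^4 = 1/8).
r to a half first cousin = 0.0625 (half first cousins share one grandparent — one path of length 4: r = (1/2)^4 = 1/16).
r to an offspring = 0.5 (one parent–offspring link: r = (1/2)^1 = 1/2).
r to a full sibling = 1/2 (full sibs share both parents — two paths of length 2: r = 2·(1/2)^2 = 1/2).
Summing one r·B term per recipient: 2·0.125·0.0972 + 3·0.0625·0.325 + 1·0.5·0.371 + 4·0.5·0.33 = 0.9307375.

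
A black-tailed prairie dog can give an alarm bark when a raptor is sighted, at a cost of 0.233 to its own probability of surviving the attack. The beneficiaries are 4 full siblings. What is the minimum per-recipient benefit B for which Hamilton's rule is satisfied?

r to a full sibling = 1/2 (full sibs share both parents — two paths of length 2: r = 2·(1/2)^2 = 1/2).
Hamilton's rule with n recipients of equal r: n·r·B > C, so B > C/(n·r) = 0.233/(4·0.5) = 0.1165.

0.1165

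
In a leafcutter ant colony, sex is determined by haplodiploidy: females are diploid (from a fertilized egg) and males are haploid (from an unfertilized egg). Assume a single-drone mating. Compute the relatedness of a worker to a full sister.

0.75

Haplodiploid full sisters inherit their father's entire haploid genome identically (contributing 1/2) and on average half of their mother's contribution (1/2 · 1/2 = 1/4); r = 1/2 + 1/4 = 3/4.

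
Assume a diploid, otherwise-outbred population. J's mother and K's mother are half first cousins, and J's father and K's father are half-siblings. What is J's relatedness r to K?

With two independent routes of shared ancestry, r is the sum of the two contributions.
J and K are related in two ways: half second cousins through their mothers (r = 1/64) and half first cousins through their fathers (r = 1/16).
r = 1/64 + 1/16 = 5/64 = 0.078125.

0.078125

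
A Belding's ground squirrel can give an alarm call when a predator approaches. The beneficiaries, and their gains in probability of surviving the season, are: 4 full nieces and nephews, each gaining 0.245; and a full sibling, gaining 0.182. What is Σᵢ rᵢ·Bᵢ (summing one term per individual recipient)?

0.336

r to a full niece or nephew = 1/4 (full aunt/uncle↔niece/nephew: two paths of length 3 through the shared grandparent pair: r = 2·(1/2)^3 = 1/4).
r to a full sibling = 0.5 (full sibs share both parents — two paths of length 2: r = 2·(1/2)^2 = 1/2).
Summing one r·B term per recipient: 4·0.25·0.245 + 1·0.5·0.182 = 0.336.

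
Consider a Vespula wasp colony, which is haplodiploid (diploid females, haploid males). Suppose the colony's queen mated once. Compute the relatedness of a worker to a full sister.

Haplodiploid full sisters inherit their father's entire haploid genome identically (contributing 1/2) and on average half of their mother's contribution (1/2 · 1/2 = 1/4); r = 1/2 + 1/4 = 3/4.

0.75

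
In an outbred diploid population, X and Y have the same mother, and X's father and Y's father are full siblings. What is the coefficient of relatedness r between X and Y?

Wright's path rule: contributions from independent ancestry routes add.
X and Y are related in two ways: half-sibs through their shared mother (r = 1/4) and first cousins through their fathers (r = 1/8).
r = 1/4 + 1/8 = 3/8 = 0.375.

0.375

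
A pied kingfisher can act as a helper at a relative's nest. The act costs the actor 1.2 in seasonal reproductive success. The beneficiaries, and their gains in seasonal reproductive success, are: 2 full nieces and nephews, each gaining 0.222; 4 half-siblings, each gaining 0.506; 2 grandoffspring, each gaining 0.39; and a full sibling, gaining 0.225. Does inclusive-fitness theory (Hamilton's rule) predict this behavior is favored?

No

Hamilton's rule: the trait is favored when the sum of r·B over every recipient exceeds the actor's cost C.
r to a full niece or nephew = 0.25 (full aunt/uncle↔niece/nephew: two paths of length 3 through the shared grandparent pair: r = 2·(1/2)^3 = 1/4).
r to a half-sibling = 0.25 (half-sibs share one parent — one path of length 2: r = (1/2)^2 = 1/4).
r to a grandoffspring = 1/4 (two parent–offspring links: r = (1/2)^2 = 1/4).
r to a full sibling = 1/2 (full sibs share both parents — two paths of length 2: r = 2·(1/2)^2 = 1/2).
Summing one r·B term per recipient: 2·0.25·0.222 + 4·0.25·0.506 + 2·0.25·0.39 + 1·0.5·0.225 = 0.9245.
0.9245 < 1.2: the indirect benefit is less than the cost.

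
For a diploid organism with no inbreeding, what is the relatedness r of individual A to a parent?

One parent–offspring link: r = (1/2)^1 = 1/2.

0.5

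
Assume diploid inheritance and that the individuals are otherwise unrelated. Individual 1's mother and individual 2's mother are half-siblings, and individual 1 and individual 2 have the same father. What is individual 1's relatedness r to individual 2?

Wright's path rule: contributions from independent ancestry routes add.
Individual 1 and individual 2 are related in two ways: half first cousins through their mothers (r = 1/16) and half-sibs through their shared father (r = 1/4).
r = 1/16 + 1/4 = 0.3125.

0.3125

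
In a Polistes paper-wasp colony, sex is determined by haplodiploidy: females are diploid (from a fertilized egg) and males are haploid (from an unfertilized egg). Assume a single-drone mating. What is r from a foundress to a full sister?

0.75

Haplodiploid full sisters inherit their father's entire haploid genome identically (contributing 1/2) and on average half of their mother's contribution (1/2 · 1/2 = 1/4); r = 1/2 + 1/4 = 3/4.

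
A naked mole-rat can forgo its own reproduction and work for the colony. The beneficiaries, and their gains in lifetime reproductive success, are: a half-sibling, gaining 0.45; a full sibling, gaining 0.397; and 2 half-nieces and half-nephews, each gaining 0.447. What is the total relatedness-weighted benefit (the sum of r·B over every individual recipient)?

0.42275

r to a half-sibling = 0.25 (half-sibs share one parent — one path of length 2: r = (1/2)^2 = 1/4).
r to a full sibling = 1/2 (full sibs share both parents — two paths of length 2: r = 2·(1/2)^2 = 1/2).
r to a half-niece or half-nephew = 0.125 (half-aunt/uncle↔niece/nephew: one path of length 3: r = (1/2)^3 = 1/8).
Summing one r·B term per recipient: 1·0.25·0.45 + 1·0.5·0.397 + 2·0.125·0.447 = 0.42275.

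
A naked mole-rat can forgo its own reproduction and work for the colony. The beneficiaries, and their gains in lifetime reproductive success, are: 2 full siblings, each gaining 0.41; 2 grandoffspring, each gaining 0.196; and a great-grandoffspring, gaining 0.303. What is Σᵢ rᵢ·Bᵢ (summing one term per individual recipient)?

r to a full sibling = 0.5 (full sibs share both parents — two paths of length 2: r = 2·(1/2)^2 = 1/2).
r to a grandoffspring = 0.25 (two parent–offspring links: r = (1/2)^2 = 1/4).
r to a great-grandoffspring = 1/8 (three parent–offspring links: r = (1/2)^3 = 1/8).
Summing one r·B term per recipient: 2·0.5·0.41 + 2·0.25·0.196 + 1·0.125·0.303 = 0.545875.

0.545875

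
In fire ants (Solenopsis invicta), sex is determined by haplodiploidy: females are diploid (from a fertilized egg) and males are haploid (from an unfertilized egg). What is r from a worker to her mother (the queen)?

0.5

One meiotic link between diploid queen and diploid daughter: r = 1/2.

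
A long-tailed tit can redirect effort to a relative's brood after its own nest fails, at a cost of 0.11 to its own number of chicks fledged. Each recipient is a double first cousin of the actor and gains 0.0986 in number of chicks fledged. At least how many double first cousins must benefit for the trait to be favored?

5

r to a double first cousin = 1/4 (double first cousins share both grandparent pairs — four paths of length 4: r = 4·(1/2)^4 = 1/4).
Hamilton's rule: n·r·B > C  ⇒  n > C/(r·B) = 0.11/(0.25·0.0986) = 4.462.
The smallest integer exceeding 4.462 is 5.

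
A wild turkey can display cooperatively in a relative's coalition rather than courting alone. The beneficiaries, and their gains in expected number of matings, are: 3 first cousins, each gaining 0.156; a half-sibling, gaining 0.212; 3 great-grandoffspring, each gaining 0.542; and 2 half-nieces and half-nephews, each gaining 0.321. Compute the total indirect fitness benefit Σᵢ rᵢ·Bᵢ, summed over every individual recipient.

0.395

r to a first cousin = 0.125 (first cousins share one grandparent pair — two paths of length 4: r = 2·(1/2)^4 = 1/8).
r to a half-sibling = 0.25 (half-sibs share one parent — one path of length 2: r = (1/2)^2 = 1/4).
r to a great-grandoffspring = 1/8 (three parent–offspring links: r = (1/2)^3 = 1/8).
r to a half-niece or half-nephew = 1/8 (half-aunt/uncle↔niece/nephew: one path of length 3: r = (1/2)^3 = 1/8).
Summing one r·B term per recipient: 3·0.125·0.156 + 1·0.25·0.212 + 3·0.125·0.542 + 2·0.125·0.321 = 0.395.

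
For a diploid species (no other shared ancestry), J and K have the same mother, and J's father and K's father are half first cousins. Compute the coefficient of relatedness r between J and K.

0.265625

Independent pedigree routes through distinct common ancestors add.
J and K are related in two ways: half-sibs through their shared mother (r = 1/4) and half second cousins through their fathers (r = 1/64).
r = 1/4 + 1/64 = 0.265625.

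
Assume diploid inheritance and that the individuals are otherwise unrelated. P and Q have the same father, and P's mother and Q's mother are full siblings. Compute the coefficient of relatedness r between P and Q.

Wright's path rule: contributions from independent ancestry routes add.
P and Q are related in two ways: half-sibs through their shared father (r = 1/4) and first cousins through their mothers (r = 1/8).
r = 1/4 + 1/8 = 0.375.

0.375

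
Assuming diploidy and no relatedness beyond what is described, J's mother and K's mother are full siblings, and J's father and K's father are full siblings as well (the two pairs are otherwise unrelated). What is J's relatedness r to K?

0.25

Independent pedigree routes through distinct common ancestors add.
J and K are related in two ways: first cousins through their mothers (r = 1/8) and first cousins through their fathers (r = 1/8) — i.e. double first cousins.
r = 1/8 + 1/8 = 1/4 = 0.25.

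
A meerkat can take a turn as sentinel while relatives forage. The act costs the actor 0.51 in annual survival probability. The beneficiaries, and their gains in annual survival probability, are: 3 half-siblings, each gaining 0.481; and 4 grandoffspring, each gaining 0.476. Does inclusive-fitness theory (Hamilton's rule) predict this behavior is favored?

Yes

Hamilton's rule: the trait is favored when the sum of r·B over every recipient exceeds the actor's cost C.
r to a half-sibling = 0.25 (half-sibs share one parent — one path of length 2: r = (1/2)^2 = 1/4).
r to a grandoffspring = 0.25 (two parent–offspring links: r = (1/2)^2 = 1/4).
Summing one r·B term per recipient: 3·0.25·0.481 + 4·0.25·0.476 = 0.83675.
0.83675 > 0.51: the indirect benefit exceeds the cost.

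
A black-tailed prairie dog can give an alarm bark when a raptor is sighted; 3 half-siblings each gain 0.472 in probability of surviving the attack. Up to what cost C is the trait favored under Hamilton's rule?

0.354

r to a half-sibling = 0.25 (half-sibs share one parent — one path of length 2: r = (1/2)^2 = 1/4).
Hamilton's rule: n·r·B > C, so the trait is favored while C < n·r·B = 3·0.25·0.472 = 0.354.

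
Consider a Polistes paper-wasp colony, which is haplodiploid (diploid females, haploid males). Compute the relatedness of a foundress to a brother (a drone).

Her haploid brother carries none of their father's genes and a random half of their mother's genome; that half matches the maternal half of her own genome with probability 1/2: r = 1/2 · 1/2 = 1/4.

0.25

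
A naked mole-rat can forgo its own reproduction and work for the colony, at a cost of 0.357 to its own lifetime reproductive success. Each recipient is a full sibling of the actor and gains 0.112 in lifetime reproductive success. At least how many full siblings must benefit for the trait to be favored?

r to a full sibling = 0.5 (full sibs share both parents — two paths of length 2: r = 2·(1/2)^2 = 1/2).
Hamilton's rule: n·r·B > C  ⇒  n > C/(r·B) = 0.357/(0.5·0.112) = 6.375.
The smallest integer exceeding 6.375 is 7.

7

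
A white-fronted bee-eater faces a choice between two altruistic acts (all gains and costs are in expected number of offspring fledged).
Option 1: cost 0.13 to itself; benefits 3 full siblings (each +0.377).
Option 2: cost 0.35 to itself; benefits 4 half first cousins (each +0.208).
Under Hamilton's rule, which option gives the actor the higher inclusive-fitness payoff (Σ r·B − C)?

Option 1: r to a full sibling = 0.5.
Option 1: Σ r·B − C = (3·0.5·0.377) − 0.13 = 0.4355.
Option 2: r to a half first cousin = 0.0625.
Option 2: Σ r·B − C = (4·0.0625·0.208) − 0.35 = -0.298.
Option 1 has the higher net inclusive-fitness payoff.

Option 1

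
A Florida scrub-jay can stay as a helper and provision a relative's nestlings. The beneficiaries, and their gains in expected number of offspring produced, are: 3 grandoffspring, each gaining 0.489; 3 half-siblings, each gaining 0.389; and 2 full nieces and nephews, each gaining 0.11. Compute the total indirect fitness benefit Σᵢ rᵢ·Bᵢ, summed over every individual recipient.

r to a grandoffspring = 1/4 (two parent–offspring links: r = (1/2)^2 = 1/4).
r to a half-sibling = 0.25 (half-sibs share one parent — one path of length 2: r = (1/2)^2 = 1/4).
r to a full niece or nephew = 1/4 (full aunt/uncle↔niece/nephew: two paths of length 3 through the shared grandparent pair: r = 2·(1/2)^3 = 1/4).
Summing one r·B term per recipient: 3·0.25·0.489 + 3·0.25·0.389 + 2·0.25·0.11 = 0.7135.

0.7135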